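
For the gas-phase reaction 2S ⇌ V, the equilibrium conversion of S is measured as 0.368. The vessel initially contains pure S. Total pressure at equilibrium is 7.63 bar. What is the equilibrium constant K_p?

Basis: 1 mol S initially; let X = conversion of S. Extent ξ = 0.5X.
Mole table: n_S = 1 − X; n_V = 0.5X.
Total moles n_T = 1 − 0.5X.
At X = 0.368: n_S = 0.632, n_V = 0.184, n_T = 0.816.
p_i = (n_i/n_T)·P. K_p = p_V / (p_S^2) = 0.0493 bar^-1.

K_p = 0.0493 bar^-1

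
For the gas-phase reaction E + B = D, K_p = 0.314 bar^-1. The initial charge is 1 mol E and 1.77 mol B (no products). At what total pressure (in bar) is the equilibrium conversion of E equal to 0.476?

Let X = conversion of E (basis 1 mol E); extent of reaction ξ = X.
At extent ξ: n_E = 1 − X; n_B = 1.77 − X; n_D = X.
Summing: n_T = 2.77 − X.
K_p = p_D / (p_E p_B) with p_i = (n_i/n_T)·P.
At X = 0.476: the mole-fraction product g(X) = Π y_i^ν_i = 1.61. Since K_p = g(X)·P^{-1}, P = (g/K_p)^(1/1) = (1.61/0.314)^(1/1) = 5.13 bar.

P = 5.13 bar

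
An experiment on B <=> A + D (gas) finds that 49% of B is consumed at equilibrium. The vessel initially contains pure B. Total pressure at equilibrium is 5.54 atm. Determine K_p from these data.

Take 1 mol B as basis and let X be its fractional conversion, so ξ = X.
Species balance: n_B = 1 − X; n_A = X; n_D = X.
Total moles n_T = 1 + X.
At X = 0.49: n_B = 0.51, n_A = 0.49, n_D = 0.49, n_T = 1.49.
p_i = (n_i/n_T)·P. K_p = p_A p_D / (p_B) = 1.75 atm.

K_p = 1.75 atm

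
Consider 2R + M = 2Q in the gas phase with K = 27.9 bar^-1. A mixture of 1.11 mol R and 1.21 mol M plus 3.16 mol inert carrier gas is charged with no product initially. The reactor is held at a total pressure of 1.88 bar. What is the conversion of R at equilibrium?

Take 1.11 mol R as basis and let X be its fractional conversion, so ξ = 0.555X.
Moles: n_R = 1.11 − 1.11X; n_M = 1.21 − 0.555X; n_Q = 1.11X; n_I = 3.16 (inert).
Summing: n_T = 5.48 − 0.555X.
With p_i = (n_i/n_T)P, K = p_Q^2 / (p_R^2 p_M).
Equating to 27.9 bar^-1 and solving on 0 < X < 1: X = 0.742.

X = 0.742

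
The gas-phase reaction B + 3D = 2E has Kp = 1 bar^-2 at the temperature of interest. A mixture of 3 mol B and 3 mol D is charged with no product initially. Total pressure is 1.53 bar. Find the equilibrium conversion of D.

X = 0.475

Basis: 3 mol D initially; let X = conversion of D. Extent ξ = X.
Species balance: n_B = 3 − X; n_D = 3 − 3X; n_E = 2X.
Summing: n_T = 6 − 2X.
Mole fractions y_i = n_i/n_T; Kp = p_E^2 / (p_B p_D^3) with p_i = y_i·P.
This yields a degree-4 equation in X; solving on (0,1), X = 0.475.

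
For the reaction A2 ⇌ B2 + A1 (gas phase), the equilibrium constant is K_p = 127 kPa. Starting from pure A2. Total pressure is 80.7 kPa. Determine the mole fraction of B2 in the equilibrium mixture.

y_B2 = 0.439

Take 1 mol A2 as basis and let X be its fractional conversion, so ξ = X.
At extent ξ: n_A2 = 1 − X; n_B2 = X; n_A1 = X.
Summing: n_T = 1 + X.
y_i = n_i/n_T, p_i = y_i·P. K_p = p_B2 p_A1 / (p_A2).
Equating to 127 kPa and solving on 0 < X < 1: X = 0.782.
Then n_B2 = 0.782, n_T = 1.78, so y_B2 = 0.439.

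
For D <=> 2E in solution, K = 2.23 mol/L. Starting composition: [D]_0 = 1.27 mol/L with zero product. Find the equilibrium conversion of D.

Let X = conversion of D; extent ξ = 1.27·X mol/L.
Concentrations: [D] = 1.27 − 1.27X; [E] = 2.54X.
K = [E]^2 / ([D]).
Solving K = 2.23 for X ∈ (0,1): X = 0.478.

X = 0.478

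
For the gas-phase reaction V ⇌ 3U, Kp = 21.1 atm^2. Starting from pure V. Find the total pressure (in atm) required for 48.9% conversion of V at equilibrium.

Take 1 mol V as basis and let X be its fractional conversion, so ξ = X.
Species balance: n_V = 1 − X; n_U = 3X.
Total moles n_T = 1 + 2X.
Kp = p_U^3 / (p_V) with p_i = (n_i/n_T)·P.
At X = 0.489: the mole-fraction product g(X) = Π y_i^ν_i = 1.579. Since Kp = g(X)·P^{2}, P = (Kp/g)^(1/2) = (21.1/1.579)^(1/2) = 3.66 atm.

P = 3.66 atm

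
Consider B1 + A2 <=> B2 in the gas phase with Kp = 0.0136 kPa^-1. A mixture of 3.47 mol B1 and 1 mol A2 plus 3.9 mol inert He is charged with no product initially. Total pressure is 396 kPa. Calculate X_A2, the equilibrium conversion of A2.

Let X = conversion of A2 (basis 1 mol A2); extent of reaction ξ = X.
At extent ξ: n_B1 = 3.47 − X; n_A2 = 1 − X; n_B2 = X; n_I = 3.9 (inert).
Summing: n_T = 8.37 − X.
y_i = n_i/n_T, p_i = y_i·P. Kp = p_B2 / (p_B1 p_A2).
Substituting and setting equal to 0.0136 kPa^-1 gives a polynomial in X; the root in (0,1) is X = 0.662.

X = 0.662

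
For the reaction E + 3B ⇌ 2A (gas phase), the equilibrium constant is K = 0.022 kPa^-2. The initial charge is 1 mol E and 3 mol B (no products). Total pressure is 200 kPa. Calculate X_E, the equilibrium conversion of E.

Take 1 mol E as basis and let X be its fractional conversion, so ξ = X.
Moles: n_E = 1 − X; n_B = 3 − 3X; n_A = 2X.
Summing: n_T = 4 − 2X.
With p_i = (n_i/n_T)P, K = p_A^2 / (p_E p_B^3).
Setting this equal to 0.022 kPa^-2 and taking the physical root (0 < X < 1) gives X = 0.841.

X = 0.841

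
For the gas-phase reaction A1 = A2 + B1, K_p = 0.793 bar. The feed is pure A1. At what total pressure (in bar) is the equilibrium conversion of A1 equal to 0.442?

Let X = conversion of A1 (basis 1 mol A1); extent of reaction ξ = X.
At extent ξ: n_A1 = 1 − X; n_A2 = X; n_B1 = X.
Summing: n_T = 1 + X.
K_p = p_A2 p_B1 / (p_A1) with p_i = (n_i/n_T)·P.
At X = 0.442: the mole-fraction product g(X) = Π y_i^ν_i = 0.2428. Since K_p = g(X)·P^{1}, P = (K_p/g)^(1/1) = (0.793/0.2428)^(1/1) = 3.27 bar.

P = 3.27 bar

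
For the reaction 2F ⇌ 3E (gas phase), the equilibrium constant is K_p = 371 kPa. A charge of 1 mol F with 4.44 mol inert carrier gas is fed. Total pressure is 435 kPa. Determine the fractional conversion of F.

X = 0.607

Basis: 1 mol F initially; let X = conversion of F. Extent ξ = 0.5X.
Mole table: n_F = 1 − X; n_E = 1.5X; n_I = 4.44 (inert).
n_T = Σnᵢ = 5.44 + 0.5X.
y_i = n_i/n_T, p_i = y_i·P. K_p = p_E^3 / (p_F^2).
This yields a degree-3 equation in X; solving on (0,1), X = 0.607.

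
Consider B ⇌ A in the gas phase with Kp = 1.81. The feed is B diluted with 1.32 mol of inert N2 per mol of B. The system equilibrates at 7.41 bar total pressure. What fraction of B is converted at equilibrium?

X = 0.644

Basis: 1 mol B initially; let X = conversion of B. Extent ξ = X.
Moles: n_B = 1 − X; n_A = X; n_I = 1.32 (inert).
Since Δν = 0, n_T = 2.32 throughout.
y_i = n_i/n_T, p_i = y_i·P. Kp = p_A / (p_B).
This yields a degree-1 equation in X; solving on (0,1), X = 0.644.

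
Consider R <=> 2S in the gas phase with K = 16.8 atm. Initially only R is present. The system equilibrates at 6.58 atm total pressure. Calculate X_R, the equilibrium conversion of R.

X = 0.624

Basis: 1 mol R initially; let X = conversion of R. Extent ξ = X.
At extent ξ: n_R = 1 − X; n_S = 2X.
Summing: n_T = 1 + X.
Mole fractions y_i = n_i/n_T; K = p_S^2 / (p_R) with p_i = y_i·P.
Substituting and setting equal to 16.8 atm gives a polynomial in X; the root in (0,1) is X = 0.624.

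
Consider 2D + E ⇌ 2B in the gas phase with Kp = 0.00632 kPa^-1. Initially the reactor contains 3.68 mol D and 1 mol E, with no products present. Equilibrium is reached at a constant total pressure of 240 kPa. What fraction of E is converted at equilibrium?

Let X = conversion of E (basis 1 mol E); extent of reaction ξ = X.
Moles: n_D = 3.68 − 2X; n_E = 1 − X; n_B = 2X.
Summing: n_T = 4.68 − X.
Mole fractions y_i = n_i/n_T; Kp = p_B^2 / (p_D^2 p_E) with p_i = y_i·P.
Setting this equal to 0.00632 kPa^-1 and taking the physical root (0 < X < 1) gives X = 0.537.

X = 0.537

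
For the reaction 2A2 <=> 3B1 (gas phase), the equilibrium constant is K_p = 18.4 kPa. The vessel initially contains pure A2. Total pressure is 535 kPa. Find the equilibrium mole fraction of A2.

y_A2 = 0.735

Let X = conversion of A2 (basis 1 mol A2); extent of reaction ξ = 0.5X.
Species balance: n_A2 = 1 − X; n_B1 = 1.5X.
n_T = Σnᵢ = 1 + 0.5X.
y_i = n_i/n_T, p_i = y_i·P. K_p = p_B1^3 / (p_A2^2).
Setting this equal to 18.4 kPa and taking the physical root (0 < X < 1) gives X = 0.194.
Then n_A2 = 0.806, n_T = 1.1, so y_A2 = 0.735.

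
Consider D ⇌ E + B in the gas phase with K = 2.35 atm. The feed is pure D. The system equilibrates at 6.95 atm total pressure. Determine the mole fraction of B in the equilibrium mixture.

y_B = 0.335

Basis: 1 mol D initially; let X = conversion of D. Extent ξ = X.
Mole table: n_D = 1 − X; n_E = X; n_B = X.
n_T = Σnᵢ = 1 + X.
y_i = n_i/n_T, p_i = y_i·P. K = p_E p_B / (p_D).
Substituting and setting equal to 2.35 atm gives a polynomial in X; the root in (0,1) is X = 0.503.
Then n_B = 0.503, n_T = 1.5, so y_B = 0.335.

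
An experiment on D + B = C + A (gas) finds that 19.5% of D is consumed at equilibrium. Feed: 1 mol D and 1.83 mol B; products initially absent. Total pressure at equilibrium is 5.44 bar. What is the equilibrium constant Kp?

Kp = 0.0289

Basis: 1 mol D initially; let X = conversion of D. Extent ξ = X.
Mole table: n_D = 1 − X; n_B = 1.83 − X; n_C = X; n_A = X.
Since Δν = 0, n_T = 2.83 throughout.
At X = 0.195: n_D = 0.805, n_B = 1.64, n_C = 0.195, n_A = 0.195, n_T = 2.83.
p_i = (n_i/n_T)·P. Kp = p_C p_A / (p_D p_B) = 0.0289.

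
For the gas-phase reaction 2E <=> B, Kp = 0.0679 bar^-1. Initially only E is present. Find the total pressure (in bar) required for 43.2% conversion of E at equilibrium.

Basis: 1 mol E initially; let X = conversion of E. Extent ξ = 0.5X.
Mole table: n_E = 1 − X; n_B = 0.5X.
Summing: n_T = 1 − 0.5X.
Kp = p_B / (p_E^2) with p_i = (n_i/n_T)·P.
At X = 0.432: the mole-fraction product g(X) = Π y_i^ν_i = 0.5249. Since Kp = g(X)·P^{-1}, P = (g/Kp)^(1/1) = (0.5249/0.0679)^(1/1) = 7.73 bar.

P = 7.73 bar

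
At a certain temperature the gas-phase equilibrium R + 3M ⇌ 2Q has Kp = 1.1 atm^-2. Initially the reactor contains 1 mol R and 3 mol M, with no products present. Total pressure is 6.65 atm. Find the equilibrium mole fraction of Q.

Basis: 1 mol R initially; let X = conversion of R. Extent ξ = X.
At extent ξ: n_R = 1 − X; n_M = 3 − 3X; n_Q = 2X.
n_T = Σnᵢ = 4 − 2X.
y_i = n_i/n_T, p_i = y_i·P. Kp = p_Q^2 / (p_R p_M^3).
Setting this equal to 1.1 atm^-2 and taking the physical root (0 < X < 1) gives X = 0.685.
Then n_Q = 1.37, n_T = 2.63, so y_Q = 0.521.

y_Q = 0.521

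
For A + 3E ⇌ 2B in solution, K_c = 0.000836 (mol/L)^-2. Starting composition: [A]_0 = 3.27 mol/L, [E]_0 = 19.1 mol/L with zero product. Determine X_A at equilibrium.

Let X = conversion of A; extent ξ = 3.27·X mol/L.
Concentrations: [A] = 3.27 − 3.27X; [E] = 19.1 − 9.81X; [B] = 6.54X.
K_c = [B]^2 / ([A] [E]^3).
Equating to 0.000836 (mol/L)^-2: the physical root is X = 0.380.

X = 0.380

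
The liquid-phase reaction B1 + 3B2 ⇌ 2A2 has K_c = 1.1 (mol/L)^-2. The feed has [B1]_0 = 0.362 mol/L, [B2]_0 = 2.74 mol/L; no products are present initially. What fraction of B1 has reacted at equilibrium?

X = 0.845

Let X = conversion of B1; extent ξ = 0.362·X mol/L.
Concentrations: [B1] = 0.362 − 0.362X; [B2] = 2.74 − 1.09X; [A2] = 0.724X.
K_c = [A2]^2 / ([B1] [B2]^3).
Solving K_c = 1.1 for X ∈ (0,1): X = 0.845.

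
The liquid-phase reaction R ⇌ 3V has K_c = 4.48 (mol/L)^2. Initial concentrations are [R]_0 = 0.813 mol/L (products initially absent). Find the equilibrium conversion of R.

Let X = conversion of R; extent ξ = 0.813·X mol/L.
Concentrations: [R] = 0.813 − 0.813X; [V] = 2.44X.
K_c = [V]^3 / ([R]).
Solving K_c = 4.48 for X ∈ (0,1): X = 0.501.

X = 0.501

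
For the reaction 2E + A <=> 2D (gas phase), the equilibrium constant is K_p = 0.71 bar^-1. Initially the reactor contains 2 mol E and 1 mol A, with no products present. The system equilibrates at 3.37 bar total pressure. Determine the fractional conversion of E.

Basis: 2 mol E initially; let X = conversion of E. Extent ξ = X.
Moles: n_E = 2 − 2X; n_A = 1 − X; n_D = 2X.
Summing: n_T = 3 − X.
y_i = n_i/n_T, p_i = y_i·P. K_p = p_D^2 / (p_E^2 p_A).
Equating to 0.71 bar^-1 and solving on 0 < X < 1: X = 0.423.

X = 0.423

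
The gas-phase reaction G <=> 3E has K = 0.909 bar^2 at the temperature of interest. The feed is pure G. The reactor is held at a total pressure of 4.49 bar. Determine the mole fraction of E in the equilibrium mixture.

y_E = 0.314

Take 1 mol G as basis and let X be its fractional conversion, so ξ = X.
Species balance: n_G = 1 − X; n_E = 3X.
Summing: n_T = 1 + 2X.
Mole fractions y_i = n_i/n_T; K = p_E^3 / (p_G) with p_i = y_i·P.
Equating to 0.909 bar^2 and solving on 0 < X < 1: X = 0.132.
Then n_E = 0.397, n_T = 1.26, so y_E = 0.314.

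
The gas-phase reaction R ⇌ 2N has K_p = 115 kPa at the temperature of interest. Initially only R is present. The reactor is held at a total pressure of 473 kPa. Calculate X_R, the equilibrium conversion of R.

X = 0.239

Let X = conversion of R (basis 1 mol R); extent of reaction ξ = X.
Species balance: n_R = 1 − X; n_N = 2X.
n_T = Σnᵢ = 1 + X.
y_i = n_i/n_T, p_i = y_i·P. K_p = p_N^2 / (p_R).
Setting this equal to 115 kPa and taking the physical root (0 < X < 1) gives X = 0.239.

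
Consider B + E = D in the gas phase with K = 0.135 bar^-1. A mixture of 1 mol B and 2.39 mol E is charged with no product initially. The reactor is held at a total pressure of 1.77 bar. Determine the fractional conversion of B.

Basis: 1 mol B initially; let X = conversion of B. Extent ξ = X.
Moles: n_B = 1 − X; n_E = 2.39 − X; n_D = X.
Total moles n_T = 3.39 − X.
With p_i = (n_i/n_T)P, K = p_D / (p_B p_E).
Setting this equal to 0.135 bar^-1 and taking the physical root (0 < X < 1) gives X = 0.142.

X = 0.142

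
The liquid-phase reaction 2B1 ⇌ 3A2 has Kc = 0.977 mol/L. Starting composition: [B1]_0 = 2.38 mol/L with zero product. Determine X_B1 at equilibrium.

X = 0.366

Let X = conversion of B1; extent ξ = 2.38X/2 mol/L.
Concentrations: [B1] = 2.38 − 2.38X; [A2] = 3.57X.
Kc = [A2]^3 / ([B1]^2).
Setting equal to 0.977 and solving for X on (0,1) gives X = 0.366.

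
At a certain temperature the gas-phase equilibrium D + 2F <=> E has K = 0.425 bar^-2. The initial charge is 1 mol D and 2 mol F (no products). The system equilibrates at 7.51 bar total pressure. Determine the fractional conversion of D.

Let X = conversion of D (basis 1 mol D); extent of reaction ξ = X.
Species balance: n_D = 1 − X; n_F = 2 − 2X; n_E = X.
Total moles n_T = 3 − 2X.
With p_i = (n_i/n_T)P, K = p_E / (p_D p_F^2).
Substituting and setting equal to 0.425 bar^-2 gives a polynomial in X; the root in (0,1) is X = 0.739.

X = 0.739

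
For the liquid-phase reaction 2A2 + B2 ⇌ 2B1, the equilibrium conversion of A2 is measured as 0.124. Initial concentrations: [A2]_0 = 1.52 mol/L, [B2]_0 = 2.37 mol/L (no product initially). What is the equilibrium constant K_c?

Let X = conversion of A2.
Concentrations: [A2] = 1.52 − 1.52X; [B2] = 2.37 − 0.76X; [B1] = 1.52X.
At X = 0.124: [A2] = 1.33, [B2] = 2.28, [B1] = 0.188.
K_c = [B1]^2 / ([A2]^2 [B2]) = 0.0088 L/mol.

K_c = 0.0088 L/mol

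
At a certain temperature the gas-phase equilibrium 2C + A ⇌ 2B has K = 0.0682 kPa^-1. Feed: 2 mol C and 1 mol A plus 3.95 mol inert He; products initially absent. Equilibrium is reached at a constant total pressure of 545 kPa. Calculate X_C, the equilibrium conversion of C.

Take 2 mol C as basis and let X be its fractional conversion, so ξ = X.
Moles: n_C = 2 − 2X; n_A = 1 − X; n_B = 2X; n_I = 3.95 (inert).
Total moles n_T = 6.95 − X.
Mole fractions y_i = n_i/n_T; K = p_B^2 / (p_C^2 p_A) with p_i = y_i·P.
This yields a degree-3 equation in X; solving on (0,1), X = 0.604.

X = 0.604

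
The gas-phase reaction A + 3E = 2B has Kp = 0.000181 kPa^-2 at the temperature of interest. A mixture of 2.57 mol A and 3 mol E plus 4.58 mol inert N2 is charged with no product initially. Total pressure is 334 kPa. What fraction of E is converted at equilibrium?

X = 0.551

Let X = conversion of E (basis 3 mol E); extent of reaction ξ = X.
At extent ξ: n_A = 2.57 − X; n_E = 3 − 3X; n_B = 2X; n_I = 4.58 (inert).
Total moles n_T = 10.2 − 2X.
Mole fractions y_i = n_i/n_T; Kp = p_B^2 / (p_A p_E^3) with p_i = y_i·P.
Setting this equal to 0.000181 kPa^-2 and taking the physical root (0 < X < 1) gives X = 0.551.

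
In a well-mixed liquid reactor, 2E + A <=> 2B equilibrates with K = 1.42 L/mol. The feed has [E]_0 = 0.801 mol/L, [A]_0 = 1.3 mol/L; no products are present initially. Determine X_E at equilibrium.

X = 0.553

Let X = conversion of E; extent ξ = 0.801X/2 mol/L.
Concentrations: [E] = 0.801 − 0.801X; [A] = 1.3 − 0.401X; [B] = 0.801X.
K = [B]^2 / ([E]^2 [A]).
Equating to 1.42 L/mol: the physical root is X = 0.553.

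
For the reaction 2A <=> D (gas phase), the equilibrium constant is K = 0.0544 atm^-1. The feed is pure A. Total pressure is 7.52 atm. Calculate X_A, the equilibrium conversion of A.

Basis: 1 mol A initially; let X = conversion of A. Extent ξ = 0.5X.
Mole table: n_A = 1 − X; n_D = 0.5X.
n_T = Σnᵢ = 1 − 0.5X.
Mole fractions y_i = n_i/n_T; K = p_D / (p_A^2) with p_i = y_i·P.
Substituting and setting equal to 0.0544 atm^-1 gives a polynomial in X; the root in (0,1) is X = 0.384.

X = 0.384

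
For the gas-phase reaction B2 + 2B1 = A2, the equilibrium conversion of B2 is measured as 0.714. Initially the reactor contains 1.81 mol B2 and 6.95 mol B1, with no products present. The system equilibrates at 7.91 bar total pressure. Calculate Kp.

Basis: 1.81 mol B2 initially; let X = conversion of B2. Extent ξ = 1.81X.
Mole table: n_B2 = 1.81 − 1.81X; n_B1 = 6.95 − 3.62X; n_A2 = 1.81X.
n_T = Σnᵢ = 8.76 − 3.62X.
At X = 0.714: n_B2 = 0.518, n_B1 = 4.37, n_A2 = 1.29, n_T = 6.18.
p_i = (n_i/n_T)·P. Kp = p_A2 / (p_B2 p_B1^2) = 0.0798 bar^-2.

Kp = 0.0798 bar^-2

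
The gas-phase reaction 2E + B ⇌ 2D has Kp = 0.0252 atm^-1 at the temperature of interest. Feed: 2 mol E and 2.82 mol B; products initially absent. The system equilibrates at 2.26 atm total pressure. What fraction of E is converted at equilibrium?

X = 0.153

Basis: 2 mol E initially; let X = conversion of E. Extent ξ = X.
Moles: n_E = 2 − 2X; n_B = 2.82 − X; n_D = 2X.
Summing: n_T = 4.82 − X.
Mole fractions y_i = n_i/n_T; Kp = p_D^2 / (p_E^2 p_B) with p_i = y_i·P.
Setting this equal to 0.0252 atm^-1 and taking the physical root (0 < X < 1) gives X = 0.153.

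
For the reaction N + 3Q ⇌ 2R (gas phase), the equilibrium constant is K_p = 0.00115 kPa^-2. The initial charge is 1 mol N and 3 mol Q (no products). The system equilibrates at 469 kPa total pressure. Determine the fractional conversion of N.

X = 0.785

Let X = conversion of N (basis 1 mol N); extent of reaction ξ = X.
Species balance: n_N = 1 − X; n_Q = 3 − 3X; n_R = 2X.
n_T = Σnᵢ = 4 − 2X.
Mole fractions y_i = n_i/n_T; K_p = p_R^2 / (p_N p_Q^3) with p_i = y_i·P.
Substituting and setting equal to 0.00115 kPa^-2 gives a polynomial in X; the root in (0,1) is X = 0.785.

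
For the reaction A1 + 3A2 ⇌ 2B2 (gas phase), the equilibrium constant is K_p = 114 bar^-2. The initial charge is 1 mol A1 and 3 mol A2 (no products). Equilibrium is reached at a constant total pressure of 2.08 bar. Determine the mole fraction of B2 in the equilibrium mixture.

y_B2 = 0.691

Let X = conversion of A1 (basis 1 mol A1); extent of reaction ξ = X.
Mole table: n_A1 = 1 − X; n_A2 = 3 − 3X; n_B2 = 2X.
Summing: n_T = 4 − 2X.
Mole fractions y_i = n_i/n_T; K_p = p_B2^2 / (p_A1 p_A2^3) with p_i = y_i·P.
Equating to 114 bar^-2 and solving on 0 < X < 1: X = 0.817.
Then n_B2 = 1.63, n_T = 2.37, so y_B2 = 0.691.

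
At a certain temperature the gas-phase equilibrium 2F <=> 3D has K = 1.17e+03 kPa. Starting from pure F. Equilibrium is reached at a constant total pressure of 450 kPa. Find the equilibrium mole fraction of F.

y_F = 0.336

Let X = conversion of F (basis 1 mol F); extent of reaction ξ = 0.5X.
Mole table: n_F = 1 − X; n_D = 1.5X.
n_T = Σnᵢ = 1 + 0.5X.
y_i = n_i/n_T, p_i = y_i·P. K = p_D^3 / (p_F^2).
This yields a degree-3 equation in X; solving on (0,1), X = 0.569.
Then n_F = 0.431, n_T = 1.28, so y_F = 0.336.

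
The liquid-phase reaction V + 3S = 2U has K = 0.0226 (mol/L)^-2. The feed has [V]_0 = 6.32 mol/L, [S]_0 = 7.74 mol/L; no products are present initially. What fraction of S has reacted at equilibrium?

X = 0.499

Let X = conversion of S; extent ξ = 7.74X/3 mol/L.
Concentrations: [V] = 6.32 − 2.58X; [S] = 7.74 − 7.74X; [U] = 5.16X.
K = [U]^2 / ([V] [S]^3).
This equals 0.0226 at X = 0.499 (the root in 0 < X < 1).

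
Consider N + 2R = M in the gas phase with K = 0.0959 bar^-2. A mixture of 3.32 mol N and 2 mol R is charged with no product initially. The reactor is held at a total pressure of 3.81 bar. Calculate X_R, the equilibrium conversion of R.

X = 0.338

Basis: 2 mol R initially; let X = conversion of R. Extent ξ = X.
Species balance: n_N = 3.32 − X; n_R = 2 − 2X; n_M = X.
Summing: n_T = 5.32 − 2X.
y_i = n_i/n_T, p_i = y_i·P. K = p_M / (p_N p_R^2).
This yields a degree-3 equation in X; solving on (0,1), X = 0.338.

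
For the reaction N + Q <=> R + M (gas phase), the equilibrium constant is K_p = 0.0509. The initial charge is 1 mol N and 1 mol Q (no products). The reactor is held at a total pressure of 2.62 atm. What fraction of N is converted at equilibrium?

X = 0.184

Let X = conversion of N (basis 1 mol N); extent of reaction ξ = X.
Species balance: n_N = 1 − X; n_Q = 1 − X; n_R = X; n_M = X.
n_T stays at 2 (no change in mole number).
y_i = n_i/n_T, p_i = y_i·P. K_p = p_R p_M / (p_N p_Q).
Substituting and setting equal to 0.0509 gives a polynomial in X; the root in (0,1) is X = 0.184.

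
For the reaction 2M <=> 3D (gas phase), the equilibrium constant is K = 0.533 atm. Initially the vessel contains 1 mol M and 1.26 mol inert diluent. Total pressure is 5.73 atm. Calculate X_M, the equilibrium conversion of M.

X = 0.315

Take 1 mol M as basis and let X be its fractional conversion, so ξ = 0.5X.
Moles: n_M = 1 − X; n_D = 1.5X; n_I = 1.26 (inert).
Total moles n_T = 2.26 + 0.5X.
Mole fractions y_i = n_i/n_T; K = p_D^3 / (p_M^2) with p_i = y_i·P.
Substituting and setting equal to 0.533 atm gives a polynomial in X; the root in (0,1) is X = 0.315.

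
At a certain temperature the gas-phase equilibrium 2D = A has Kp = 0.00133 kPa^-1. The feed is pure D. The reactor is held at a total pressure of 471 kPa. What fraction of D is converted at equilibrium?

Let X = conversion of D (basis 1 mol D); extent of reaction ξ = 0.5X.
At extent ξ: n_D = 1 − X; n_A = 0.5X.
Summing: n_T = 1 − 0.5X.
y_i = n_i/n_T, p_i = y_i·P. Kp = p_A / (p_D^2).
Setting this equal to 0.00133 kPa^-1 and taking the physical root (0 < X < 1) gives X = 0.466.

X = 0.466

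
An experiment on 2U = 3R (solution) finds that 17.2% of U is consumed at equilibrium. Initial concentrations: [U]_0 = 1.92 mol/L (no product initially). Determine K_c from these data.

K_c = 0.0481 mol/L

Let X = conversion of U.
Concentrations: [U] = 1.92 − 1.92X; [R] = 2.88X.
At X = 0.172: [U] = 1.59, [R] = 0.495.
K_c = [R]^3 / ([U]^2) = 0.0481 mol/L.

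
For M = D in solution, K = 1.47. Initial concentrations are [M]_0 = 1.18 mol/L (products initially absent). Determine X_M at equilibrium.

X = 0.595

Let X = conversion of M; extent ξ = 1.18·X mol/L.
Concentrations: [M] = 1.18 − 1.18X; [D] = 1.18X.
K = [D] / ([M]).
Equating to 1.47: the physical root is X = 0.595.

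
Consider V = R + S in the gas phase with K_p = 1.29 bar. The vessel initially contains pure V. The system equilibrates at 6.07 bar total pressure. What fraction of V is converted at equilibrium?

X = 0.419

Take 1 mol V as basis and let X be its fractional conversion, so ξ = X.
Species balance: n_V = 1 − X; n_R = X; n_S = X.
Summing: n_T = 1 + X.
With p_i = (n_i/n_T)P, K_p = p_R p_S / (p_V).
Setting this equal to 1.29 bar and taking the physical root (0 < X < 1) gives X = 0.419.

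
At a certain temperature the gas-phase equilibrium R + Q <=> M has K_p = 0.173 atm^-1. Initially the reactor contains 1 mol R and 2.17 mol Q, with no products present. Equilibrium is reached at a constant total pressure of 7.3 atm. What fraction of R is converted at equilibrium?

Basis: 1 mol R initially; let X = conversion of R. Extent ξ = X.
Moles: n_R = 1 − X; n_Q = 2.17 − X; n_M = X.
n_T = Σnᵢ = 3.17 − X.
With p_i = (n_i/n_T)P, K_p = p_M / (p_R p_Q).
Substituting and setting equal to 0.173 atm^-1 gives a polynomial in X; the root in (0,1) is X = 0.444.

X = 0.444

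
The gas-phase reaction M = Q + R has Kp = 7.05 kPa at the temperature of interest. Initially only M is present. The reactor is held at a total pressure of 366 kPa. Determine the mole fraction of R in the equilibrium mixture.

y_R = 0.121

Take 1 mol M as basis and let X be its fractional conversion, so ξ = X.
Moles: n_M = 1 − X; n_Q = X; n_R = X.
Total moles n_T = 1 + X.
Mole fractions y_i = n_i/n_T; Kp = p_Q p_R / (p_M) with p_i = y_i·P.
Substituting and setting equal to 7.05 kPa gives a polynomial in X; the root in (0,1) is X = 0.137.
Then n_R = 0.137, n_T = 1.14, so y_R = 0.121.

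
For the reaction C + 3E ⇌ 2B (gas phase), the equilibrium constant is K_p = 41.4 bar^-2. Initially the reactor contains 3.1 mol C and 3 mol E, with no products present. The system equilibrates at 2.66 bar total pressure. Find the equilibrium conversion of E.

Let X = conversion of E (basis 3 mol E); extent of reaction ξ = X.
At extent ξ: n_C = 3.1 − X; n_E = 3 − 3X; n_B = 2X.
n_T = Σnᵢ = 6.1 − 2X.
Mole fractions y_i = n_i/n_T; K_p = p_B^2 / (p_C p_E^3) with p_i = y_i·P.
Substituting and setting equal to 41.4 bar^-2 gives a polynomial in X; the root in (0,1) is X = 0.853.

X = 0.853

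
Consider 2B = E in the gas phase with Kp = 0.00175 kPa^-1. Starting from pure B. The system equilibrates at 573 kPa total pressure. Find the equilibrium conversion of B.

Let X = conversion of B (basis 1 mol B); extent of reaction ξ = 0.5X.
At extent ξ: n_B = 1 − X; n_E = 0.5X.
n_T = Σnᵢ = 1 − 0.5X.
Mole fractions y_i = n_i/n_T; Kp = p_E / (p_B^2) with p_i = y_i·P.
Setting this equal to 0.00175 kPa^-1 and taking the physical root (0 < X < 1) gives X = 0.553.

X = 0.553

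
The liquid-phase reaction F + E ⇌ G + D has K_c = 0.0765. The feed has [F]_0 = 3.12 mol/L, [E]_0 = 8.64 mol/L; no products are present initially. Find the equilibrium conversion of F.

Let X = conversion of F; extent ξ = 3.12·X mol/L.
Concentrations: [F] = 3.12 − 3.12X; [E] = 8.64 − 3.12X; [G] = 3.12X; [D] = 3.12X.
K_c = [G] [D] / ([F] [E]).
Setting equal to 0.0765 and solving for X on (0,1) gives X = 0.348.

X = 0.348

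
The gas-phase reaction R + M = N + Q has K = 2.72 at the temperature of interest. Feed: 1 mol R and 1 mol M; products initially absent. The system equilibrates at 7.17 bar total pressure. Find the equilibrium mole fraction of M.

Take 1 mol R as basis and let X be its fractional conversion, so ξ = X.
Species balance: n_R = 1 − X; n_M = 1 − X; n_N = X; n_Q = X.
n_T stays at 2 (no change in mole number).
With p_i = (n_i/n_T)P, K = p_N p_Q / (p_R p_M).
This yields a degree-2 equation in X; solving on (0,1), X = 0.623.
Then n_M = 0.377, n_T = 2, so y_M = 0.189.

y_M = 0.189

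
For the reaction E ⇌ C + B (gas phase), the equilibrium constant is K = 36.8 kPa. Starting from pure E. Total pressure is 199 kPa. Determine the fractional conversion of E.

X = 0.395

Let X = conversion of E (basis 1 mol E); extent of reaction ξ = X.
Species balance: n_E = 1 − X; n_C = X; n_B = X.
n_T = Σnᵢ = 1 + X.
With p_i = (n_i/n_T)P, K = p_C p_B / (p_E).
Substituting and setting equal to 36.8 kPa gives a polynomial in X; the root in (0,1) is X = 0.395.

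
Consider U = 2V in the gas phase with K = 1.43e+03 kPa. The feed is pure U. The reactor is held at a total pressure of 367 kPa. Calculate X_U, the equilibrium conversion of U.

X = 0.702

Basis: 1 mol U initially; let X = conversion of U. Extent ξ = X.
Species balance: n_U = 1 − X; n_V = 2X.
n_T = Σnᵢ = 1 + X.
With p_i = (n_i/n_T)P, K = p_V^2 / (p_U).
Substituting and setting equal to 1.43e+03 kPa gives a polynomial in X; the root in (0,1) is X = 0.702.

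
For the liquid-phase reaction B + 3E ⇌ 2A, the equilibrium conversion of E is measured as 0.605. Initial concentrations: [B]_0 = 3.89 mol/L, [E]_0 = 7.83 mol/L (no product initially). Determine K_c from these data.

K_c = 0.146 (mol/L)^-2

Let X = conversion of E.
Concentrations: [B] = 3.89 − 2.61X; [E] = 7.83 − 7.83X; [A] = 5.22X.
At X = 0.605: [B] = 2.31, [E] = 3.09, [A] = 3.16.
K_c = [A]^2 / ([B] [E]^3) = 0.146 (mol/L)^-2.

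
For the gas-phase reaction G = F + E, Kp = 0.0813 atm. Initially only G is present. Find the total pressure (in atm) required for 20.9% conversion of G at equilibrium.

Take 1 mol G as basis and let X be its fractional conversion, so ξ = X.
Mole table: n_G = 1 − X; n_F = X; n_E = X.
Total moles n_T = 1 + X.
Kp = p_F p_E / (p_G) with p_i = (n_i/n_T)·P.
At X = 0.209: the mole-fraction product g(X) = Π y_i^ν_i = 0.04568. Since Kp = g(X)·P^{1}, P = (Kp/g)^(1/1) = (0.0813/0.04568)^(1/1) = 1.78 atm.

P = 1.78 atm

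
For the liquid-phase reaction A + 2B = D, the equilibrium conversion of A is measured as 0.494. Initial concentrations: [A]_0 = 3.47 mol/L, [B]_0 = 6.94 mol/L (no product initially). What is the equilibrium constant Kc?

Let X = conversion of A.
Concentrations: [A] = 3.47 − 3.47X; [B] = 6.94 − 6.94X; [D] = 3.47X.
At X = 0.494: [A] = 1.76, [B] = 3.51, [D] = 1.71.
Kc = [D] / ([A] [B]^2) = 0.0792 (mol/L)^-2.

Kc = 0.0792 (mol/L)^-2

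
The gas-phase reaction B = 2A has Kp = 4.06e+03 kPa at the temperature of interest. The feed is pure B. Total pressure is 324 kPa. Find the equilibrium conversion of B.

X = 0.871

Take 1 mol B as basis and let X be its fractional conversion, so ξ = X.
Moles: n_B = 1 − X; n_A = 2X.
n_T = Σnᵢ = 1 + X.
y_i = n_i/n_T, p_i = y_i·P. Kp = p_A^2 / (p_B).
Substituting and setting equal to 4.06e+03 kPa gives a polynomial in X; the root in (0,1) is X = 0.871.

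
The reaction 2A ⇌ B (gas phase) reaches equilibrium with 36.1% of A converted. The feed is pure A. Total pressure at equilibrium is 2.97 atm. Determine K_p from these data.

K_p = 0.122 atm^-1

Take 1 mol A as basis and let X be its fractional conversion, so ξ = 0.5X.
Moles: n_A = 1 − X; n_B = 0.5X.
Total moles n_T = 1 − 0.5X.
At X = 0.361: n_A = 0.639, n_B = 0.18, n_T = 0.82.
p_i = (n_i/n_T)·P. K_p = p_B / (p_A^2) = 0.122 atm^-1.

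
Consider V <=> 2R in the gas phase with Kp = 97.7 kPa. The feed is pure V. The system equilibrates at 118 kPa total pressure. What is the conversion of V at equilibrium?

Let X = conversion of V (basis 1 mol V); extent of reaction ξ = X.
Species balance: n_V = 1 − X; n_R = 2X.
Summing: n_T = 1 + X.
Mole fractions y_i = n_i/n_T; Kp = p_R^2 / (p_V) with p_i = y_i·P.
Setting this equal to 97.7 kPa and taking the physical root (0 < X < 1) gives X = 0.414.

X = 0.414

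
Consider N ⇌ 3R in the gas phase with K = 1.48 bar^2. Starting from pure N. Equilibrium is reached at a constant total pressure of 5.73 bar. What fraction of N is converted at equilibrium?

X = 0.132

Basis: 1 mol N initially; let X = conversion of N. Extent ξ = X.
Moles: n_N = 1 − X; n_R = 3X.
Summing: n_T = 1 + 2X.
y_i = n_i/n_T, p_i = y_i·P. K = p_R^3 / (p_N).
This yields a degree-3 equation in X; solving on (0,1), X = 0.132.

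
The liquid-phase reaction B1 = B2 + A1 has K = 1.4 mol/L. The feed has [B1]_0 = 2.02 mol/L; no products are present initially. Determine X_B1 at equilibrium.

X = 0.555

Let X = conversion of B1; extent ξ = 2.02·X mol/L.
Concentrations: [B1] = 2.02 − 2.02X; [B2] = 2.02X; [A1] = 2.02X.
K = [B2] [A1] / ([B1]).
Solving K = 1.4 for X ∈ (0,1): X = 0.555.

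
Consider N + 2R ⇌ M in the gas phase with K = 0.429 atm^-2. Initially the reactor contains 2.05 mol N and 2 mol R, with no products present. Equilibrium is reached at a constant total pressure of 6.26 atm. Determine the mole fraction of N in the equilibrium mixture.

Basis: 2 mol R initially; let X = conversion of R. Extent ξ = X.
Moles: n_N = 2.05 − X; n_R = 2 − 2X; n_M = X.
Total moles n_T = 4.05 − 2X.
Mole fractions y_i = n_i/n_T; K = p_M / (p_N p_R^2) with p_i = y_i·P.
This yields a degree-3 equation in X; solving on (0,1), X = 0.763.
Then n_N = 1.29, n_T = 2.52, so y_N = 0.510.

y_N = 0.510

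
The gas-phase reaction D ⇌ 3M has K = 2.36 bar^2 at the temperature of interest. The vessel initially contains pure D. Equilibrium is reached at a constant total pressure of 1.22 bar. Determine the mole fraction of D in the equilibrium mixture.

Let X = conversion of D (basis 1 mol D); extent of reaction ξ = X.
At extent ξ: n_D = 1 − X; n_M = 3X.
Summing: n_T = 1 + 2X.
With p_i = (n_i/n_T)P, K = p_M^3 / (p_D).
Substituting and setting equal to 2.36 bar^2 gives a polynomial in X; the root in (0,1) is X = 0.490.
Then n_D = 0.51, n_T = 1.98, so y_D = 0.258.

y_D = 0.258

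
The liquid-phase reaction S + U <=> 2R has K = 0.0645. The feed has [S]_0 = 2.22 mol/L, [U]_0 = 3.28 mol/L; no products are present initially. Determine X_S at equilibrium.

X = 0.137

Let X = conversion of S; extent ξ = 2.22·X mol/L.
Concentrations: [S] = 2.22 − 2.22X; [U] = 3.28 − 2.22X; [R] = 4.44X.
K = [R]^2 / ([S] [U]).
This equals 0.0645 at X = 0.137 (the root in 0 < X < 1).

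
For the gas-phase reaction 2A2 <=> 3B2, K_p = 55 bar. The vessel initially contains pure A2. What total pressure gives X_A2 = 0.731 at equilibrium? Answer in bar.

P = 4.12 bar

Take 1 mol A2 as basis and let X be its fractional conversion, so ξ = 0.5X.
At extent ξ: n_A2 = 1 − X; n_B2 = 1.5X.
n_T = Σnᵢ = 1 + 0.5X.
K_p = p_B2^3 / (p_A2^2) with p_i = (n_i/n_T)·P.
At X = 0.731: the mole-fraction product g(X) = Π y_i^ν_i = 13.34. Since K_p = g(X)·P^{1}, P = (K_p/g)^(1/1) = (55/13.34)^(1/1) = 4.12 bar.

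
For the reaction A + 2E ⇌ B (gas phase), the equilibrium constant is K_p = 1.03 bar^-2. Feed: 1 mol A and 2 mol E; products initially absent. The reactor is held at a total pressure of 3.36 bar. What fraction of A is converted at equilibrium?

X = 0.658

Basis: 1 mol A initially; let X = conversion of A. Extent ξ = X.
Mole table: n_A = 1 − X; n_E = 2 − 2X; n_B = X.
Total moles n_T = 3 − 2X.
Mole fractions y_i = n_i/n_T; K_p = p_B / (p_A p_E^2) with p_i = y_i·P.
Equating to 1.03 bar^-2 and solving on 0 < X < 1: X = 0.658.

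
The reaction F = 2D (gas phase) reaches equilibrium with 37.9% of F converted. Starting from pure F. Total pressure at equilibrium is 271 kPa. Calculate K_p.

K_p = 182 kPa

Take 1 mol F as basis and let X be its fractional conversion, so ξ = X.
At extent ξ: n_F = 1 − X; n_D = 2X.
Total moles n_T = 1 + X.
At X = 0.379: n_F = 0.621, n_D = 0.758, n_T = 1.38.
p_i = (n_i/n_T)·P. K_p = p_D^2 / (p_F) = 182 kPa.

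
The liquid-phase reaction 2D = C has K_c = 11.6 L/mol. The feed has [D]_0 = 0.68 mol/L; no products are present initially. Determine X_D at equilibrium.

X = 0.778

Let X = conversion of D; extent ξ = 0.68X/2 mol/L.
Concentrations: [D] = 0.68 − 0.68X; [C] = 0.34X.
K_c = [C] / ([D]^2).
This equals 11.6 at X = 0.778 (the root in 0 < X < 1).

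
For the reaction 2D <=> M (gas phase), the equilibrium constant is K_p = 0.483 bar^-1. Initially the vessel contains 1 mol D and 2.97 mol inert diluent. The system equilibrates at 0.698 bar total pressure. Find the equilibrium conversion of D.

X = 0.131

Let X = conversion of D (basis 1 mol D); extent of reaction ξ = 0.5X.
Species balance: n_D = 1 − X; n_M = 0.5X; n_I = 2.97 (inert).
Total moles n_T = 3.97 − 0.5X.
With p_i = (n_i/n_T)P, K_p = p_M / (p_D^2).
This yields a degree-2 equation in X; solving on (0,1), X = 0.131.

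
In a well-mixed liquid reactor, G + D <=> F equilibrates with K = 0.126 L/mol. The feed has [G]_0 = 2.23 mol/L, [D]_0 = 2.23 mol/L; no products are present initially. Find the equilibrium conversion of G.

X = 0.186

Let X = conversion of G; extent ξ = 2.23·X mol/L.
Concentrations: [G] = 2.23 − 2.23X; [D] = 2.23 − 2.23X; [F] = 2.23X.
K = [F] / ([G] [D]).
Equating to 0.126 L/mol: the physical root is X = 0.186.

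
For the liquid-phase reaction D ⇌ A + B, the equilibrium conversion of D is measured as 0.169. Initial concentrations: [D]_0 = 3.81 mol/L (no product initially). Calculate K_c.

Let X = conversion of D.
Concentrations: [D] = 3.81 − 3.81X; [A] = 3.81X; [B] = 3.81X.
At X = 0.169: [D] = 3.17, [A] = 0.644, [B] = 0.644.
K_c = [A] [B] / ([D]) = 0.131 mol/L.

K_c = 0.131 mol/L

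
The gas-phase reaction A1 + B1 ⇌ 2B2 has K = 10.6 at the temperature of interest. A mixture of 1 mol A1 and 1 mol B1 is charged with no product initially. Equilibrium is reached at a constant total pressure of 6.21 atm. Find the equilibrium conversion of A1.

X = 0.619

Let X = conversion of A1 (basis 1 mol A1); extent of reaction ξ = X.
At extent ξ: n_A1 = 1 − X; n_B1 = 1 − X; n_B2 = 2X.
n_T stays at 2 (no change in mole number).
y_i = n_i/n_T, p_i = y_i·P. K = p_B2^2 / (p_A1 p_B1).
Setting this equal to 10.6 and taking the physical root (0 < X < 1) gives X = 0.619.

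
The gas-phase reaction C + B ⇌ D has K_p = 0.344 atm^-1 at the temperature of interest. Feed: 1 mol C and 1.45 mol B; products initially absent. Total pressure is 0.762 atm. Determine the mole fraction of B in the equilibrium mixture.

y_B = 0.569

Basis: 1 mol C initially; let X = conversion of C. Extent ξ = X.
Species balance: n_C = 1 − X; n_B = 1.45 − X; n_D = X.
Summing: n_T = 2.45 − X.
Mole fractions y_i = n_i/n_T; K_p = p_D / (p_C p_B) with p_i = y_i·P.
This yields a degree-2 equation in X; solving on (0,1), X = 0.130.
Then n_B = 1.32, n_T = 2.32, so y_B = 0.569.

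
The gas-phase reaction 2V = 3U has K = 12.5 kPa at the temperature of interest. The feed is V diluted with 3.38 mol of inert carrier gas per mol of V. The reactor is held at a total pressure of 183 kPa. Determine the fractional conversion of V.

X = 0.342

Take 1 mol V as basis and let X be its fractional conversion, so ξ = 0.5X.
At extent ξ: n_V = 1 − X; n_U = 1.5X; n_I = 3.38 (inert).
n_T = Σnᵢ = 4.38 + 0.5X.
With p_i = (n_i/n_T)P, K = p_U^3 / (p_V^2).
This yields a degree-3 equation in X; solving on (0,1), X = 0.342.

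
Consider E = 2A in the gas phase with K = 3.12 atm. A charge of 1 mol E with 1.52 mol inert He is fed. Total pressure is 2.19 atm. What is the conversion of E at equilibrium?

Basis: 1 mol E initially; let X = conversion of E. Extent ξ = X.
Species balance: n_E = 1 − X; n_A = 2X; n_I = 1.52 (inert).
Summing: n_T = 2.52 + X.
Mole fractions y_i = n_i/n_T; K = p_A^2 / (p_E) with p_i = y_i·P.
Equating to 3.12 atm and solving on 0 < X < 1: X = 0.638.

X = 0.638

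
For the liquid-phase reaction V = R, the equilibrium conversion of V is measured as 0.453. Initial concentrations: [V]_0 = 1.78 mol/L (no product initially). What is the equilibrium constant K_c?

Let X = conversion of V.
Concentrations: [V] = 1.78 − 1.78X; [R] = 1.78X.
At X = 0.453: [V] = 0.974, [R] = 0.806.
K_c = [R] / ([V]) = 0.828.

K_c = 0.828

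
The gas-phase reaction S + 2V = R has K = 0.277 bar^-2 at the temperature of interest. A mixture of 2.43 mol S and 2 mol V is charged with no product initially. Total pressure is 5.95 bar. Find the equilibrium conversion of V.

X = 0.693

Let X = conversion of V (basis 2 mol V); extent of reaction ξ = X.
Mole table: n_S = 2.43 − X; n_V = 2 − 2X; n_R = X.
Total moles n_T = 4.43 − 2X.
y_i = n_i/n_T, p_i = y_i·P. K = p_R / (p_S p_V^2).
Substituting and setting equal to 0.277 bar^-2 gives a polynomial in X; the root in (0,1) is X = 0.693.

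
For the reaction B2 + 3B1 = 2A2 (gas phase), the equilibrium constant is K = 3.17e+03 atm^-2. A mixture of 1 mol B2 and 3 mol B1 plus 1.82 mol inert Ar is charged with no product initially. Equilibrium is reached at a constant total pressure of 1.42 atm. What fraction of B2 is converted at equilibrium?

Take 1 mol B2 as basis and let X be its fractional conversion, so ξ = X.
Moles: n_B2 = 1 − X; n_B1 = 3 − 3X; n_A2 = 2X; n_I = 1.82 (inert).
Total moles n_T = 5.82 − 2X.
With p_i = (n_i/n_T)P, K = p_A2^2 / (p_B2 p_B1^3).
Setting this equal to 3.17e+03 atm^-2 and taking the physical root (0 < X < 1) gives X = 0.869.

X = 0.869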